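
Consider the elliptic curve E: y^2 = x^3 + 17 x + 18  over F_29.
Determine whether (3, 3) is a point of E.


Check whether y^2 = x^3 + 17 x + 18 (mod 29) for (x, y) = (3, 3).
LHS: y^2 = 3^2 mod 29 = 9
RHS: x^3 + 17 x + 18 = 3^3 + 17*3 + 18 mod 29 = 9
LHS = RHS

Yes, on the curve


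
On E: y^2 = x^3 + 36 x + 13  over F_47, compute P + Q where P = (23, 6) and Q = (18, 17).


P != Q, so use the chord formula.
s = (y2 - y1) / (x2 - x1) = (11) / (42) mod 47 = 26
x3 = s^2 - x1 - x2 mod 47 = 26^2 - 23 - 18 = 24
y3 = s (x1 - x3) - y1 mod 47 = 26 * (23 - 24) - 6 = 15

P + Q = (24, 15)


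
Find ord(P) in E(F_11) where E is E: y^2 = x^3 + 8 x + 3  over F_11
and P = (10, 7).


Compute successive multiples of P until we hit O:
  1P = (10, 7)
  2P = (2, 4)
  3P = (0, 5)
  4P = (5, 5)
  5P = (1, 1)
  6P = (9, 1)
  7P = (6, 6)
  8P = (4, 0)
  ... (continuing to 16P)
  16P = O

ord(P) = 16


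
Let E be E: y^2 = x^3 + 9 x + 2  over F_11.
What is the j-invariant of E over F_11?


Delta = -16(4 a^3 + 27 b^2) mod 11 = 5
-1728 * (4 a)^3 = -1728 * (4*9)^3 mod 11 = 6
j = 6 * 5^(-1) mod 11 = 10

j = 10 (mod 11)


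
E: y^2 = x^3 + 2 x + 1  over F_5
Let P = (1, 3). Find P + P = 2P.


Doubling: s = (3 x1^2 + a) / (2 y1)
s = (3*1^2 + 2) / (2*3) mod 5 = 0
x3 = s^2 - 2 x1 mod 5 = 0^2 - 2*1 = 3
y3 = s (x1 - x3) - y1 mod 5 = 0 * (1 - 3) - 3 = 2

2P = (3, 2)


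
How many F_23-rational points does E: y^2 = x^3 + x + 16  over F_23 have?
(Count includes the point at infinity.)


For each x in F_23, count y with y^2 = x^3 + 1 x + 16 mod 23:
  x = 0: RHS = 16, y in [4, 19]  -> 2 point(s)
  x = 1: RHS = 18, y in [8, 15]  -> 2 point(s)
  x = 2: RHS = 3, y in [7, 16]  -> 2 point(s)
  x = 3: RHS = 0, y in [0]  -> 1 point(s)
  x = 5: RHS = 8, y in [10, 13]  -> 2 point(s)
  x = 6: RHS = 8, y in [10, 13]  -> 2 point(s)
  x = 9: RHS = 18, y in [8, 15]  -> 2 point(s)
  x = 11: RHS = 1, y in [1, 22]  -> 2 point(s)
  x = 12: RHS = 8, y in [10, 13]  -> 2 point(s)
  x = 13: RHS = 18, y in [8, 15]  -> 2 point(s)
  x = 15: RHS = 2, y in [5, 18]  -> 2 point(s)
  x = 17: RHS = 1, y in [1, 22]  -> 2 point(s)
  x = 18: RHS = 1, y in [1, 22]  -> 2 point(s)
  x = 20: RHS = 9, y in [3, 20]  -> 2 point(s)
  x = 21: RHS = 6, y in [11, 12]  -> 2 point(s)
Affine points: 29. Add the point at infinity: total = 30.

#E(F_23) = 30


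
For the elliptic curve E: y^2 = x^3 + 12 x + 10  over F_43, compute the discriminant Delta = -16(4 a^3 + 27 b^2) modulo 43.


4 a^3 + 27 b^2 = 4*12^3 + 27*10^2 = 6912 + 2700 = 9612
Delta = -16 * (9612) = -153792
Delta mod 43 = 19

Delta = 19 (mod 43)


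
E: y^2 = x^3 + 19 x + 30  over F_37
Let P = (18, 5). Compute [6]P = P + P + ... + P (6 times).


k = 6 = 110_2 (binary, LSB first: 011)
Double-and-add from P = (18, 5):
  bit 0 = 0: acc unchanged = O
  bit 1 = 1: acc = O + (12, 5) = (12, 5)
  bit 2 = 1: acc = (12, 5) + (22, 25) = (7, 5)

6P = (7, 5)


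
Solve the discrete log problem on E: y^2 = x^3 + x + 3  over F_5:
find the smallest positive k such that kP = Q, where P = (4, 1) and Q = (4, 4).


Enumerate multiples of P until we hit Q = (4, 4):
  1P = (4, 1)
  2P = (1, 0)
  3P = (4, 4)
Match found at i = 3.

k = 3


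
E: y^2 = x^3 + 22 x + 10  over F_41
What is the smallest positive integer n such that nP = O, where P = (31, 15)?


Compute successive multiples of P until we hit O:
  1P = (31, 15)
  2P = (2, 12)
  3P = (26, 35)
  4P = (0, 25)
  5P = (11, 5)
  6P = (30, 6)
  7P = (20, 2)
  8P = (8, 1)
  ... (continuing to 25P)
  25P = O

ord(P) = 25


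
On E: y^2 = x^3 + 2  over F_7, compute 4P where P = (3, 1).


k = 4 = 100_2 (binary, LSB first: 001)
Double-and-add from P = (3, 1):
  bit 0 = 0: acc unchanged = O
  bit 1 = 0: acc unchanged = O
  bit 2 = 1: acc = O + (3, 1) = (3, 1)

4P = (3, 1)


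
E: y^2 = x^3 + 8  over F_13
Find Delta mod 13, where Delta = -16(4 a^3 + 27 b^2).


4 a^3 + 27 b^2 = 4*0^3 + 27*8^2 = 0 + 1728 = 1728
Delta = -16 * (1728) = -27648
Delta mod 13 = 3

Delta = 3 (mod 13)


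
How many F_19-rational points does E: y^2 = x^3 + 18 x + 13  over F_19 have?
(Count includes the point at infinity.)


For each x in F_19, count y with y^2 = x^3 + 18 x + 13 mod 19:
  x = 2: RHS = 0, y in [0]  -> 1 point(s)
  x = 4: RHS = 16, y in [4, 15]  -> 2 point(s)
  x = 5: RHS = 0, y in [0]  -> 1 point(s)
  x = 7: RHS = 7, y in [8, 11]  -> 2 point(s)
  x = 8: RHS = 4, y in [2, 17]  -> 2 point(s)
  x = 9: RHS = 11, y in [7, 12]  -> 2 point(s)
  x = 12: RHS = 0, y in [0]  -> 1 point(s)
  x = 14: RHS = 7, y in [8, 11]  -> 2 point(s)
  x = 17: RHS = 7, y in [8, 11]  -> 2 point(s)
Affine points: 15. Add the point at infinity: total = 16.

#E(F_19) = 16


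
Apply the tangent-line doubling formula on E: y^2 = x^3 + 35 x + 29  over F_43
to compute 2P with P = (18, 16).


Doubling: s = (3 x1^2 + a) / (2 y1)
s = (3*18^2 + 35) / (2*16) mod 43 = 14
x3 = s^2 - 2 x1 mod 43 = 14^2 - 2*18 = 31
y3 = s (x1 - x3) - y1 mod 43 = 14 * (18 - 31) - 16 = 17

2P = (31, 17)


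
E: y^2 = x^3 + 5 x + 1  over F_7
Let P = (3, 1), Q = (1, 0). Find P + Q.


P != Q, so use the chord formula.
s = (y2 - y1) / (x2 - x1) = (6) / (5) mod 7 = 4
x3 = s^2 - x1 - x2 mod 7 = 4^2 - 3 - 1 = 5
y3 = s (x1 - x3) - y1 mod 7 = 4 * (3 - 5) - 1 = 5

P + Q = (5, 5)


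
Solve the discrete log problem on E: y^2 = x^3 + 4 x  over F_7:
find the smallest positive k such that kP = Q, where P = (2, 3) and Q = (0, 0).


Enumerate multiples of P until we hit Q = (0, 0):
  1P = (2, 3)
  2P = (0, 0)
Match found at i = 2.

k = 2


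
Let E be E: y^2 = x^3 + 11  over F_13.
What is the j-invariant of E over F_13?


Delta = -16(4 a^3 + 27 b^2) mod 13 = 1
-1728 * (4 a)^3 = -1728 * (4*0)^3 mod 13 = 0
j = 0 * 1^(-1) mod 13 = 0

j = 0 (mod 13)


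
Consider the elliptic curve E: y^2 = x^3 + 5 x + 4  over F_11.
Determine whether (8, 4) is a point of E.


Check whether y^2 = x^3 + 5 x + 4 (mod 11) for (x, y) = (8, 4).
LHS: y^2 = 4^2 mod 11 = 5
RHS: x^3 + 5 x + 4 = 8^3 + 5*8 + 4 mod 11 = 6
LHS != RHS

No, not on the curve


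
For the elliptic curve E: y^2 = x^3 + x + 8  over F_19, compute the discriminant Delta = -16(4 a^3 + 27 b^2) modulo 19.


4 a^3 + 27 b^2 = 4*1^3 + 27*8^2 = 4 + 1728 = 1732
Delta = -16 * (1732) = -27712
Delta mod 19 = 9

Delta = 9 (mod 19)


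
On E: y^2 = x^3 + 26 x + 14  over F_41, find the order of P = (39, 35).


Compute successive multiples of P until we hit O:
  1P = (39, 35)
  2P = (22, 0)
  3P = (39, 6)
  4P = O

ord(P) = 4


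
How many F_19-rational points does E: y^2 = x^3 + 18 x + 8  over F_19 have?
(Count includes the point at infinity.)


For each x in F_19, count y with y^2 = x^3 + 18 x + 8 mod 19:
  x = 4: RHS = 11, y in [7, 12]  -> 2 point(s)
  x = 6: RHS = 9, y in [3, 16]  -> 2 point(s)
  x = 9: RHS = 6, y in [5, 14]  -> 2 point(s)
  x = 11: RHS = 17, y in [6, 13]  -> 2 point(s)
  x = 13: RHS = 7, y in [8, 11]  -> 2 point(s)
  x = 15: RHS = 5, y in [9, 10]  -> 2 point(s)
Affine points: 12. Add the point at infinity: total = 13.

#E(F_19) = 13


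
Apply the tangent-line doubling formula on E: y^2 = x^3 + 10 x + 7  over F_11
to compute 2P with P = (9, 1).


Doubling: s = (3 x1^2 + a) / (2 y1)
s = (3*9^2 + 10) / (2*1) mod 11 = 0
x3 = s^2 - 2 x1 mod 11 = 0^2 - 2*9 = 4
y3 = s (x1 - x3) - y1 mod 11 = 0 * (9 - 4) - 1 = 10

2P = (4, 10)


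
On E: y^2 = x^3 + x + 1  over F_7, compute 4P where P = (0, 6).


k = 4 = 100_2 (binary, LSB first: 001)
Double-and-add from P = (0, 6):
  bit 0 = 0: acc unchanged = O
  bit 1 = 0: acc unchanged = O
  bit 2 = 1: acc = O + (0, 1) = (0, 1)

4P = (0, 1)


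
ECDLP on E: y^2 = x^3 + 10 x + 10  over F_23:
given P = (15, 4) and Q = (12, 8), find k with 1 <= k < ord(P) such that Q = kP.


Enumerate multiples of P until we hit Q = (12, 8):
  1P = (15, 4)
  2P = (11, 5)
  3P = (10, 12)
  4P = (7, 20)
  5P = (5, 22)
  6P = (9, 22)
  7P = (8, 21)
  8P = (12, 15)
  9P = (12, 8)
Match found at i = 9.

k = 9


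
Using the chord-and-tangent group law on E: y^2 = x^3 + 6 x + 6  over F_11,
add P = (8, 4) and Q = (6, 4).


P != Q, so use the chord formula.
s = (y2 - y1) / (x2 - x1) = (0) / (9) mod 11 = 0
x3 = s^2 - x1 - x2 mod 11 = 0^2 - 8 - 6 = 8
y3 = s (x1 - x3) - y1 mod 11 = 0 * (8 - 8) - 4 = 7

P + Q = (8, 7)


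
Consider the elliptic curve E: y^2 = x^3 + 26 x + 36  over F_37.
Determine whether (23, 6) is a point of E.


Check whether y^2 = x^3 + 26 x + 36 (mod 37) for (x, y) = (23, 6).
LHS: y^2 = 6^2 mod 37 = 36
RHS: x^3 + 26 x + 36 = 23^3 + 26*23 + 36 mod 37 = 36
LHS = RHS

Yes, on the curve


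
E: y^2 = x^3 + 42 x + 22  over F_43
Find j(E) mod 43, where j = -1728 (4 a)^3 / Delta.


Delta = -16(4 a^3 + 27 b^2) mod 43 = 42
-1728 * (4 a)^3 = -1728 * (4*42)^3 mod 43 = 39
j = 39 * 42^(-1) mod 43 = 4

j = 4 (mod 43)


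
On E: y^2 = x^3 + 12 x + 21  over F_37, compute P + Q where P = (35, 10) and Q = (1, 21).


P != Q, so use the chord formula.
s = (y2 - y1) / (x2 - x1) = (11) / (3) mod 37 = 16
x3 = s^2 - x1 - x2 mod 37 = 16^2 - 35 - 1 = 35
y3 = s (x1 - x3) - y1 mod 37 = 16 * (35 - 35) - 10 = 27

P + Q = (35, 27)


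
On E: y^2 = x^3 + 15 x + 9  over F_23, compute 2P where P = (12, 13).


Doubling: s = (3 x1^2 + a) / (2 y1)
s = (3*12^2 + 15) / (2*13) mod 23 = 11
x3 = s^2 - 2 x1 mod 23 = 11^2 - 2*12 = 5
y3 = s (x1 - x3) - y1 mod 23 = 11 * (12 - 5) - 13 = 18

2P = (5, 18)


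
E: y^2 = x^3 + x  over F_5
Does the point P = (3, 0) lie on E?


Check whether y^2 = x^3 + 1 x + 0 (mod 5) for (x, y) = (3, 0).
LHS: y^2 = 0^2 mod 5 = 0
RHS: x^3 + 1 x + 0 = 3^3 + 1*3 + 0 mod 5 = 0
LHS = RHS

Yes, on the curve


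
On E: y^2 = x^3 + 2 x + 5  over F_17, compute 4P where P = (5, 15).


k = 4 = 100_2 (binary, LSB first: 001)
Double-and-add from P = (5, 15):
  bit 0 = 0: acc unchanged = O
  bit 1 = 0: acc unchanged = O
  bit 2 = 1: acc = O + (4, 14) = (4, 14)

4P = (4, 14)


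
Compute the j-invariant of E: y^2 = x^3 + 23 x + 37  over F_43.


Delta = -16(4 a^3 + 27 b^2) mod 43 = 13
-1728 * (4 a)^3 = -1728 * (4*23)^3 mod 43 = 35
j = 35 * 13^(-1) mod 43 = 6

j = 6 (mod 43)


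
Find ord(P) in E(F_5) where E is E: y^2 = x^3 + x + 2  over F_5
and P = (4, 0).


Compute successive multiples of P until we hit O:
  1P = (4, 0)
  2P = O

ord(P) = 2


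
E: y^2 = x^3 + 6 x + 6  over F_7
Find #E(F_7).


For each x in F_7, count y with y^2 = x^3 + 6 x + 6 mod 7:
  x = 3: RHS = 2, y in [3, 4]  -> 2 point(s)
  x = 5: RHS = 0, y in [0]  -> 1 point(s)
Affine points: 3. Add the point at infinity: total = 4.

#E(F_7) = 4


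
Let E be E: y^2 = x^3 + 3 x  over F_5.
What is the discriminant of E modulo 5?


4 a^3 + 27 b^2 = 4*3^3 + 27*0^2 = 108 + 0 = 108
Delta = -16 * (108) = -1728
Delta mod 5 = 2

Delta = 2 (mod 5)


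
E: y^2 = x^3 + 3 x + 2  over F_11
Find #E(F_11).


For each x in F_11, count y with y^2 = x^3 + 3 x + 2 mod 11:
  x = 2: RHS = 5, y in [4, 7]  -> 2 point(s)
  x = 3: RHS = 5, y in [4, 7]  -> 2 point(s)
  x = 4: RHS = 1, y in [1, 10]  -> 2 point(s)
  x = 6: RHS = 5, y in [4, 7]  -> 2 point(s)
  x = 7: RHS = 3, y in [5, 6]  -> 2 point(s)
  x = 10: RHS = 9, y in [3, 8]  -> 2 point(s)
Affine points: 12. Add the point at infinity: total = 13.

#E(F_11) = 13


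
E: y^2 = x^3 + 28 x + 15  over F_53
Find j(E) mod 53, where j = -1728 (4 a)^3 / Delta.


Delta = -16(4 a^3 + 27 b^2) mod 53 = 51
-1728 * (4 a)^3 = -1728 * (4*28)^3 mod 53 = 31
j = 31 * 51^(-1) mod 53 = 11

j = 11 (mod 53)


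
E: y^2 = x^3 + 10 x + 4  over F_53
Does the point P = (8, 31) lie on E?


Check whether y^2 = x^3 + 10 x + 4 (mod 53) for (x, y) = (8, 31).
LHS: y^2 = 31^2 mod 53 = 7
RHS: x^3 + 10 x + 4 = 8^3 + 10*8 + 4 mod 53 = 13
LHS != RHS

No, not on the curve


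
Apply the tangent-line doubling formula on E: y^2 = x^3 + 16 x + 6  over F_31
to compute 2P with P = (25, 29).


Doubling: s = (3 x1^2 + a) / (2 y1)
s = (3*25^2 + 16) / (2*29) mod 31 = 0
x3 = s^2 - 2 x1 mod 31 = 0^2 - 2*25 = 12
y3 = s (x1 - x3) - y1 mod 31 = 0 * (25 - 12) - 29 = 2

2P = (12, 2)


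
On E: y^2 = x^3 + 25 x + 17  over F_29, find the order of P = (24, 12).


Compute successive multiples of P until we hit O:
  1P = (24, 12)
  2P = (4, 23)
  3P = (5, 8)
  4P = (28, 7)
  5P = (13, 25)
  6P = (20, 7)
  7P = (21, 28)
  8P = (6, 8)
  ... (continuing to 29P)
  29P = O

ord(P) = 29


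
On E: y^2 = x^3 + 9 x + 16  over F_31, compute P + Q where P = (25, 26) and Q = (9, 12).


P != Q, so use the chord formula.
s = (y2 - y1) / (x2 - x1) = (17) / (15) mod 31 = 28
x3 = s^2 - x1 - x2 mod 31 = 28^2 - 25 - 9 = 6
y3 = s (x1 - x3) - y1 mod 31 = 28 * (25 - 6) - 26 = 10

P + Q = (6, 10)


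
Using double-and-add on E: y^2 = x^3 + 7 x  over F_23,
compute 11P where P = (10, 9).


k = 11 = 1011_2 (binary, LSB first: 1101)
Double-and-add from P = (10, 9):
  bit 0 = 1: acc = O + (10, 9) = (10, 9)
  bit 1 = 1: acc = (10, 9) + (12, 8) = (7, 1)
  bit 2 = 0: acc unchanged = (7, 1)
  bit 3 = 1: acc = (7, 1) + (8, 19) = (10, 14)

11P = (10, 14)


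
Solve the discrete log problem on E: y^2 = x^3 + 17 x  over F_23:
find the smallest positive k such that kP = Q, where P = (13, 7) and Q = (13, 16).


Enumerate multiples of P until we hit Q = (13, 16):
  1P = (13, 7)
  2P = (1, 15)
  3P = (12, 0)
  4P = (1, 8)
  5P = (13, 16)
Match found at i = 5.

k = 5


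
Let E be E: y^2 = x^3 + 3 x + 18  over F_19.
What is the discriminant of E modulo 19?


4 a^3 + 27 b^2 = 4*3^3 + 27*18^2 = 108 + 8748 = 8856
Delta = -16 * (8856) = -141696
Delta mod 19 = 6

Delta = 6 (mod 19)


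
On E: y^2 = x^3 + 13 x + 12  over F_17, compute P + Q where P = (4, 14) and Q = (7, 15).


P != Q, so use the chord formula.
s = (y2 - y1) / (x2 - x1) = (1) / (3) mod 17 = 6
x3 = s^2 - x1 - x2 mod 17 = 6^2 - 4 - 7 = 8
y3 = s (x1 - x3) - y1 mod 17 = 6 * (4 - 8) - 14 = 13

P + Q = (8, 13)


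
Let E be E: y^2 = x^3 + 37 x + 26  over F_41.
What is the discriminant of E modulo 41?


4 a^3 + 27 b^2 = 4*37^3 + 27*26^2 = 202612 + 18252 = 220864
Delta = -16 * (220864) = -3533824
Delta mod 41 = 7

Delta = 7 (mod 41)


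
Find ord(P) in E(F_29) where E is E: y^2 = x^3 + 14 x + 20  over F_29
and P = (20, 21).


Compute successive multiples of P until we hit O:
  1P = (20, 21)
  2P = (9, 18)
  3P = (25, 4)
  4P = (6, 1)
  5P = (8, 21)
  6P = (1, 8)
  7P = (21, 18)
  8P = (26, 26)
  ... (continuing to 32P)
  32P = O

ord(P) = 32


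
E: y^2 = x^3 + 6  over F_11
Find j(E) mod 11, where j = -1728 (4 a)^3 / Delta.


Delta = -16(4 a^3 + 27 b^2) mod 11 = 2
-1728 * (4 a)^3 = -1728 * (4*0)^3 mod 11 = 0
j = 0 * 2^(-1) mod 11 = 0

j = 0 (mod 11)


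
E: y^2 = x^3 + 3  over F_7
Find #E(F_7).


For each x in F_7, count y with y^2 = x^3 + 0 x + 3 mod 7:
  x = 1: RHS = 4, y in [2, 5]  -> 2 point(s)
  x = 2: RHS = 4, y in [2, 5]  -> 2 point(s)
  x = 3: RHS = 2, y in [3, 4]  -> 2 point(s)
  x = 4: RHS = 4, y in [2, 5]  -> 2 point(s)
  x = 5: RHS = 2, y in [3, 4]  -> 2 point(s)
  x = 6: RHS = 2, y in [3, 4]  -> 2 point(s)
Affine points: 12. Add the point at infinity: total = 13.

#E(F_7) = 13


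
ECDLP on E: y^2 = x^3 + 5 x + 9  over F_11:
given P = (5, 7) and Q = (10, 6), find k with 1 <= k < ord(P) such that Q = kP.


Enumerate multiples of P until we hit Q = (10, 6):
  1P = (5, 7)
  2P = (2, 7)
  3P = (4, 4)
  4P = (0, 8)
  5P = (10, 5)
  6P = (1, 9)
  7P = (8, 0)
  8P = (1, 2)
  9P = (10, 6)
Match found at i = 9.

k = 9


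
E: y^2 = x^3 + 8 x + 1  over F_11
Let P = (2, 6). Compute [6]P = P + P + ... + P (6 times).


k = 6 = 110_2 (binary, LSB first: 011)
Double-and-add from P = (2, 6):
  bit 0 = 0: acc unchanged = O
  bit 1 = 1: acc = O + (0, 1) = (0, 1)
  bit 2 = 1: acc = (0, 1) + (5, 1) = (6, 10)

6P = (6, 10)


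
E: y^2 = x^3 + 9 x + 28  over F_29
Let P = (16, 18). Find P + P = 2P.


Doubling: s = (3 x1^2 + a) / (2 y1)
s = (3*16^2 + 9) / (2*18) mod 29 = 24
x3 = s^2 - 2 x1 mod 29 = 24^2 - 2*16 = 22
y3 = s (x1 - x3) - y1 mod 29 = 24 * (16 - 22) - 18 = 12

2P = (22, 12)


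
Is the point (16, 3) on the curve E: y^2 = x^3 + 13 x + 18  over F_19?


Check whether y^2 = x^3 + 13 x + 18 (mod 19) for (x, y) = (16, 3).
LHS: y^2 = 3^2 mod 19 = 9
RHS: x^3 + 13 x + 18 = 16^3 + 13*16 + 18 mod 19 = 9
LHS = RHS

Yes, on the curve


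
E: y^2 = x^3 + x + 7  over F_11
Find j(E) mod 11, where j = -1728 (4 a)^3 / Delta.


Delta = -16(4 a^3 + 27 b^2) mod 11 = 9
-1728 * (4 a)^3 = -1728 * (4*1)^3 mod 11 = 2
j = 2 * 9^(-1) mod 11 = 10

j = 10 (mod 11)


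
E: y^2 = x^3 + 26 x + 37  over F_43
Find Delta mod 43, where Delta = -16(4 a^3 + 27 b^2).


4 a^3 + 27 b^2 = 4*26^3 + 27*37^2 = 70304 + 36963 = 107267
Delta = -16 * (107267) = -1716272
Delta mod 43 = 30

Delta = 30 (mod 43)


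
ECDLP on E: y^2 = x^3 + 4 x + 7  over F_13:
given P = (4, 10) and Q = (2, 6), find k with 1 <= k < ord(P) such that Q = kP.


Enumerate multiples of P until we hit Q = (2, 6):
  1P = (4, 10)
  2P = (5, 3)
  3P = (1, 8)
  4P = (7, 1)
  5P = (11, 11)
  6P = (2, 7)
  7P = (6, 0)
  8P = (2, 6)
Match found at i = 8.

k = 8


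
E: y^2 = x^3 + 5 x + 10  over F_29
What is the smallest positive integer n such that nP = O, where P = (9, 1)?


Compute successive multiples of P until we hit O:
  1P = (9, 1)
  2P = (17, 22)
  3P = (4, 23)
  4P = (11, 2)
  5P = (2, 17)
  6P = (25, 19)
  7P = (23, 5)
  8P = (3, 9)
  ... (continuing to 38P)
  38P = O

ord(P) = 38


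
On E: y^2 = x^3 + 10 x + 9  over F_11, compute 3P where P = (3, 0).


k = 3 = 11_2 (binary, LSB first: 11)
Double-and-add from P = (3, 0):
  bit 0 = 1: acc = O + (3, 0) = (3, 0)
  bit 1 = 1: acc = (3, 0) + O = (3, 0)

3P = (3, 0)


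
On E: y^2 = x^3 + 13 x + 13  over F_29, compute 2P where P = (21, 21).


Doubling: s = (3 x1^2 + a) / (2 y1)
s = (3*21^2 + 13) / (2*21) mod 29 = 18
x3 = s^2 - 2 x1 mod 29 = 18^2 - 2*21 = 21
y3 = s (x1 - x3) - y1 mod 29 = 18 * (21 - 21) - 21 = 8

2P = (21, 8)


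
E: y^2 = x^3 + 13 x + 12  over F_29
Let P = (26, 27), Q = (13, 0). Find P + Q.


P != Q, so use the chord formula.
s = (y2 - y1) / (x2 - x1) = (2) / (16) mod 29 = 11
x3 = s^2 - x1 - x2 mod 29 = 11^2 - 26 - 13 = 24
y3 = s (x1 - x3) - y1 mod 29 = 11 * (26 - 24) - 27 = 24

P + Q = (24, 24)


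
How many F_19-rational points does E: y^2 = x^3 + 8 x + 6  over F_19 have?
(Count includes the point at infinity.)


For each x in F_19, count y with y^2 = x^3 + 8 x + 6 mod 19:
  x = 0: RHS = 6, y in [5, 14]  -> 2 point(s)
  x = 2: RHS = 11, y in [7, 12]  -> 2 point(s)
  x = 3: RHS = 0, y in [0]  -> 1 point(s)
  x = 4: RHS = 7, y in [8, 11]  -> 2 point(s)
  x = 5: RHS = 0, y in [0]  -> 1 point(s)
  x = 6: RHS = 4, y in [2, 17]  -> 2 point(s)
  x = 7: RHS = 6, y in [5, 14]  -> 2 point(s)
  x = 9: RHS = 9, y in [3, 16]  -> 2 point(s)
  x = 11: RHS = 0, y in [0]  -> 1 point(s)
  x = 12: RHS = 6, y in [5, 14]  -> 2 point(s)
  x = 15: RHS = 5, y in [9, 10]  -> 2 point(s)
  x = 17: RHS = 1, y in [1, 18]  -> 2 point(s)
  x = 18: RHS = 16, y in [4, 15]  -> 2 point(s)
Affine points: 23. Add the point at infinity: total = 24.

#E(F_19) = 24


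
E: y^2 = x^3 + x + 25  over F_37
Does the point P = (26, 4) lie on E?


Check whether y^2 = x^3 + 1 x + 25 (mod 37) for (x, y) = (26, 4).
LHS: y^2 = 4^2 mod 37 = 16
RHS: x^3 + 1 x + 25 = 26^3 + 1*26 + 25 mod 37 = 15
LHS != RHS

No, not on the curve


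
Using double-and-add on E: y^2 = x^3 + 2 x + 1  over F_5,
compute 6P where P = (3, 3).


k = 6 = 110_2 (binary, LSB first: 011)
Double-and-add from P = (3, 3):
  bit 0 = 0: acc unchanged = O
  bit 1 = 1: acc = O + (0, 4) = (0, 4)
  bit 2 = 1: acc = (0, 4) + (1, 2) = (3, 2)

6P = (3, 2)


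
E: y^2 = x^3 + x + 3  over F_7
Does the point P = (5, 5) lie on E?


Check whether y^2 = x^3 + 1 x + 3 (mod 7) for (x, y) = (5, 5).
LHS: y^2 = 5^2 mod 7 = 4
RHS: x^3 + 1 x + 3 = 5^3 + 1*5 + 3 mod 7 = 0
LHS != RHS

No, not on the curve


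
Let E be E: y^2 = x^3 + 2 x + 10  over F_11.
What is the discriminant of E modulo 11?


4 a^3 + 27 b^2 = 4*2^3 + 27*10^2 = 32 + 2700 = 2732
Delta = -16 * (2732) = -43712
Delta mod 11 = 2

Delta = 2 (mod 11)


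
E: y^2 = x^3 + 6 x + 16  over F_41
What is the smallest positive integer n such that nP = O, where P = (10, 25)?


Compute successive multiples of P until we hit O:
  1P = (10, 25)
  2P = (29, 26)
  3P = (7, 14)
  4P = (1, 8)
  5P = (28, 23)
  6P = (2, 6)
  7P = (34, 0)
  8P = (2, 35)
  ... (continuing to 14P)
  14P = O

ord(P) = 14


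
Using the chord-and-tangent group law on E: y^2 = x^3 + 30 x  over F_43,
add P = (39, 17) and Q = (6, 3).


P != Q, so use the chord formula.
s = (y2 - y1) / (x2 - x1) = (29) / (10) mod 43 = 33
x3 = s^2 - x1 - x2 mod 43 = 33^2 - 39 - 6 = 12
y3 = s (x1 - x3) - y1 mod 43 = 33 * (39 - 12) - 17 = 14

P + Q = (12, 14)


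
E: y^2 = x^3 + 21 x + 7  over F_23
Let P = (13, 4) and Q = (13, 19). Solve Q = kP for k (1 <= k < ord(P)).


Enumerate multiples of P until we hit Q = (13, 19):
  1P = (13, 4)
  2P = (6, 21)
  3P = (16, 0)
  4P = (6, 2)
  5P = (13, 19)
Match found at i = 5.

k = 5


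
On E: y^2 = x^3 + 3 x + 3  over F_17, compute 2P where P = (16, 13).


Doubling: s = (3 x1^2 + a) / (2 y1)
s = (3*16^2 + 3) / (2*13) mod 17 = 12
x3 = s^2 - 2 x1 mod 17 = 12^2 - 2*16 = 10
y3 = s (x1 - x3) - y1 mod 17 = 12 * (16 - 10) - 13 = 8

2P = (10, 8)


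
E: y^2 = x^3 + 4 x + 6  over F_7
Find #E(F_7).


For each x in F_7, count y with y^2 = x^3 + 4 x + 6 mod 7:
  x = 1: RHS = 4, y in [2, 5]  -> 2 point(s)
  x = 2: RHS = 1, y in [1, 6]  -> 2 point(s)
  x = 4: RHS = 2, y in [3, 4]  -> 2 point(s)
  x = 5: RHS = 4, y in [2, 5]  -> 2 point(s)
  x = 6: RHS = 1, y in [1, 6]  -> 2 point(s)
Affine points: 10. Add the point at infinity: total = 11.

#E(F_7) = 11


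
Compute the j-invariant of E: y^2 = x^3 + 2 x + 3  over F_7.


Delta = -16(4 a^3 + 27 b^2) mod 7 = 3
-1728 * (4 a)^3 = -1728 * (4*2)^3 mod 7 = 1
j = 1 * 3^(-1) mod 7 = 5

j = 5 (mod 7)


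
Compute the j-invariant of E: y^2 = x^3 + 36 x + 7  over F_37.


Delta = -16(4 a^3 + 27 b^2) mod 37 = 23
-1728 * (4 a)^3 = -1728 * (4*36)^3 mod 37 = 36
j = 36 * 23^(-1) mod 37 = 8

j = 8 (mod 37)


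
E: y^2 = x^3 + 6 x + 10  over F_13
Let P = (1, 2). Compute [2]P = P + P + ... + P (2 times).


k = 2 = 10_2 (binary, LSB first: 01)
Double-and-add from P = (1, 2):
  bit 0 = 0: acc unchanged = O
  bit 1 = 1: acc = O + (12, 9) = (12, 9)

2P = (12, 9)


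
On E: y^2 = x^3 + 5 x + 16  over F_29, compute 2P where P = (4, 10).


Doubling: s = (3 x1^2 + a) / (2 y1)
s = (3*4^2 + 5) / (2*10) mod 29 = 7
x3 = s^2 - 2 x1 mod 29 = 7^2 - 2*4 = 12
y3 = s (x1 - x3) - y1 mod 29 = 7 * (4 - 12) - 10 = 21

2P = (12, 21)


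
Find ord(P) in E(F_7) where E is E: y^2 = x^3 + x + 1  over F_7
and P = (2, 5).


Compute successive multiples of P until we hit O:
  1P = (2, 5)
  2P = (0, 6)
  3P = (0, 1)
  4P = (2, 2)
  5P = O

ord(P) = 5


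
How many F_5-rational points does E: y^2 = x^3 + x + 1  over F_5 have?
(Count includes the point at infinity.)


For each x in F_5, count y with y^2 = x^3 + 1 x + 1 mod 5:
  x = 0: RHS = 1, y in [1, 4]  -> 2 point(s)
  x = 2: RHS = 1, y in [1, 4]  -> 2 point(s)
  x = 3: RHS = 1, y in [1, 4]  -> 2 point(s)
  x = 4: RHS = 4, y in [2, 3]  -> 2 point(s)
Affine points: 8. Add the point at infinity: total = 9.

#E(F_5) = 9


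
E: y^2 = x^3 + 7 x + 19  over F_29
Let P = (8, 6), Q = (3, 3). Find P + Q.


P != Q, so use the chord formula.
s = (y2 - y1) / (x2 - x1) = (26) / (24) mod 29 = 18
x3 = s^2 - x1 - x2 mod 29 = 18^2 - 8 - 3 = 23
y3 = s (x1 - x3) - y1 mod 29 = 18 * (8 - 23) - 6 = 14

P + Q = (23, 14)


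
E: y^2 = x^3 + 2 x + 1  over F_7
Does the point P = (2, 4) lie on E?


Check whether y^2 = x^3 + 2 x + 1 (mod 7) for (x, y) = (2, 4).
LHS: y^2 = 4^2 mod 7 = 2
RHS: x^3 + 2 x + 1 = 2^3 + 2*2 + 1 mod 7 = 6
LHS != RHS

No, not on the curve


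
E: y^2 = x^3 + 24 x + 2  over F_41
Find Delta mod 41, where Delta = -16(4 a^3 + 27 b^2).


4 a^3 + 27 b^2 = 4*24^3 + 27*2^2 = 55296 + 108 = 55404
Delta = -16 * (55404) = -886464
Delta mod 41 = 38

Delta = 38 (mod 41)


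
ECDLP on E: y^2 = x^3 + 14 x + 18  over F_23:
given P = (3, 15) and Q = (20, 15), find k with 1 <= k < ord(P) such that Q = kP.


Enumerate multiples of P until we hit Q = (20, 15):
  1P = (3, 15)
  2P = (10, 13)
  3P = (19, 6)
  4P = (5, 12)
  5P = (0, 15)
  6P = (20, 8)
  7P = (2, 13)
  8P = (22, 16)
  9P = (11, 10)
  10P = (4, 0)
  11P = (11, 13)
  12P = (22, 7)
  13P = (2, 10)
  14P = (20, 15)
Match found at i = 14.

k = 14


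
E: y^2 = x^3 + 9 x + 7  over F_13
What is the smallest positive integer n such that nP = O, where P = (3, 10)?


Compute successive multiples of P until we hit O:
  1P = (3, 10)
  2P = (4, 9)
  3P = (7, 7)
  4P = (6, 2)
  5P = (1, 2)
  6P = (12, 6)
  7P = (12, 7)
  8P = (1, 11)
  ... (continuing to 13P)
  13P = O

ord(P) = 13


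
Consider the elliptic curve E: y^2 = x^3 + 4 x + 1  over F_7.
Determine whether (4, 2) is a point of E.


Check whether y^2 = x^3 + 4 x + 1 (mod 7) for (x, y) = (4, 2).
LHS: y^2 = 2^2 mod 7 = 4
RHS: x^3 + 4 x + 1 = 4^3 + 4*4 + 1 mod 7 = 4
LHS = RHS

Yes, on the curve


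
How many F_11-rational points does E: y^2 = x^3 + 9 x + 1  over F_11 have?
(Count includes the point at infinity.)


For each x in F_11, count y with y^2 = x^3 + 9 x + 1 mod 11:
  x = 0: RHS = 1, y in [1, 10]  -> 2 point(s)
  x = 1: RHS = 0, y in [0]  -> 1 point(s)
  x = 2: RHS = 5, y in [4, 7]  -> 2 point(s)
  x = 3: RHS = 0, y in [0]  -> 1 point(s)
  x = 7: RHS = 0, y in [0]  -> 1 point(s)
Affine points: 7. Add the point at infinity: total = 8.

#E(F_11) = 8


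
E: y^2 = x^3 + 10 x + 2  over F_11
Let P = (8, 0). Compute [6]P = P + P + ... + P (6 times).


k = 6 = 110_2 (binary, LSB first: 011)
Double-and-add from P = (8, 0):
  bit 0 = 0: acc unchanged = O
  bit 1 = 1: acc = O + O = O
  bit 2 = 1: acc = O + O = O

6P = O


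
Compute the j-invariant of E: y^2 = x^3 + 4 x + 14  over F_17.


Delta = -16(4 a^3 + 27 b^2) mod 17 = 6
-1728 * (4 a)^3 = -1728 * (4*4)^3 mod 17 = 11
j = 11 * 6^(-1) mod 17 = 16

j = 16 (mod 17)


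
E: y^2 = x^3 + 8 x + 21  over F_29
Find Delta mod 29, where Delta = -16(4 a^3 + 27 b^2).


4 a^3 + 27 b^2 = 4*8^3 + 27*21^2 = 2048 + 11907 = 13955
Delta = -16 * (13955) = -223280
Delta mod 29 = 20

Delta = 20 (mod 29)


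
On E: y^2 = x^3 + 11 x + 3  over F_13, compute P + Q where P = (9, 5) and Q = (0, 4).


P != Q, so use the chord formula.
s = (y2 - y1) / (x2 - x1) = (12) / (4) mod 13 = 3
x3 = s^2 - x1 - x2 mod 13 = 3^2 - 9 - 0 = 0
y3 = s (x1 - x3) - y1 mod 13 = 3 * (9 - 0) - 5 = 9

P + Q = (0, 9)


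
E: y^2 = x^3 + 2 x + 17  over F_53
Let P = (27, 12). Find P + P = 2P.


Doubling: s = (3 x1^2 + a) / (2 y1)
s = (3*27^2 + 2) / (2*12) mod 53 = 36
x3 = s^2 - 2 x1 mod 53 = 36^2 - 2*27 = 23
y3 = s (x1 - x3) - y1 mod 53 = 36 * (27 - 23) - 12 = 26

2P = (23, 26)


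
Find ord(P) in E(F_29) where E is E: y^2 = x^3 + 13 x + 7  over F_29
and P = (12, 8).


Compute successive multiples of P until we hit O:
  1P = (12, 8)
  2P = (14, 27)
  3P = (28, 14)
  4P = (5, 20)
  5P = (25, 6)
  6P = (26, 12)
  7P = (26, 17)
  8P = (25, 23)
  ... (continuing to 13P)
  13P = O

ord(P) = 13


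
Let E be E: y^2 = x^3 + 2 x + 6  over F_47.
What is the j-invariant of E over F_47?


Delta = -16(4 a^3 + 27 b^2) mod 47 = 10
-1728 * (4 a)^3 = -1728 * (4*2)^3 mod 47 = 39
j = 39 * 10^(-1) mod 47 = 18

j = 18 (mod 47)


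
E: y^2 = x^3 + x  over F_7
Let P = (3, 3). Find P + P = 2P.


Doubling: s = (3 x1^2 + a) / (2 y1)
s = (3*3^2 + 1) / (2*3) mod 7 = 0
x3 = s^2 - 2 x1 mod 7 = 0^2 - 2*3 = 1
y3 = s (x1 - x3) - y1 mod 7 = 0 * (3 - 1) - 3 = 4

2P = (1, 4)


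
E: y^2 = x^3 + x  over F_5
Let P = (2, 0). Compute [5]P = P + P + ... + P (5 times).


k = 5 = 101_2 (binary, LSB first: 101)
Double-and-add from P = (2, 0):
  bit 0 = 1: acc = O + (2, 0) = (2, 0)
  bit 1 = 0: acc unchanged = (2, 0)
  bit 2 = 1: acc = (2, 0) + O = (2, 0)

5P = (2, 0)


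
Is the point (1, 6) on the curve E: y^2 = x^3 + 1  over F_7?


Check whether y^2 = x^3 + 0 x + 1 (mod 7) for (x, y) = (1, 6).
LHS: y^2 = 6^2 mod 7 = 1
RHS: x^3 + 0 x + 1 = 1^3 + 0*1 + 1 mod 7 = 2
LHS != RHS

No, not on the curve


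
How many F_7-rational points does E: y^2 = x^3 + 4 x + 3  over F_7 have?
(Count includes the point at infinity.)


For each x in F_7, count y with y^2 = x^3 + 4 x + 3 mod 7:
  x = 1: RHS = 1, y in [1, 6]  -> 2 point(s)
  x = 3: RHS = 0, y in [0]  -> 1 point(s)
  x = 5: RHS = 1, y in [1, 6]  -> 2 point(s)
Affine points: 5. Add the point at infinity: total = 6.

#E(F_7) = 6


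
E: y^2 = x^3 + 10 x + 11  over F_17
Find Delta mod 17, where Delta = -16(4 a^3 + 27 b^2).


4 a^3 + 27 b^2 = 4*10^3 + 27*11^2 = 4000 + 3267 = 7267
Delta = -16 * (7267) = -116272
Delta mod 17 = 8

Delta = 8 (mod 17)


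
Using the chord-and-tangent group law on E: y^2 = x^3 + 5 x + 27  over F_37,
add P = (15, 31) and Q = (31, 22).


P != Q, so use the chord formula.
s = (y2 - y1) / (x2 - x1) = (28) / (16) mod 37 = 11
x3 = s^2 - x1 - x2 mod 37 = 11^2 - 15 - 31 = 1
y3 = s (x1 - x3) - y1 mod 37 = 11 * (15 - 1) - 31 = 12

P + Q = (1, 12)


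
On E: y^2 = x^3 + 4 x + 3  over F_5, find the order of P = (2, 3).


Compute successive multiples of P until we hit O:
  1P = (2, 3)
  2P = (2, 2)
  3P = O

ord(P) = 3


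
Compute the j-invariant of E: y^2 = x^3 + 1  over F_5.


Delta = -16(4 a^3 + 27 b^2) mod 5 = 3
-1728 * (4 a)^3 = -1728 * (4*0)^3 mod 5 = 0
j = 0 * 3^(-1) mod 5 = 0

j = 0 (mod 5)


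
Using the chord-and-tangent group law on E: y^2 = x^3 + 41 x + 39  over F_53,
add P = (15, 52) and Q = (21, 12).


P != Q, so use the chord formula.
s = (y2 - y1) / (x2 - x1) = (13) / (6) mod 53 = 11
x3 = s^2 - x1 - x2 mod 53 = 11^2 - 15 - 21 = 32
y3 = s (x1 - x3) - y1 mod 53 = 11 * (15 - 32) - 52 = 26

P + Q = (32, 26)


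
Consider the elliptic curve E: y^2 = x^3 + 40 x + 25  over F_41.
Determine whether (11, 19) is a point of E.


Check whether y^2 = x^3 + 40 x + 25 (mod 41) for (x, y) = (11, 19).
LHS: y^2 = 19^2 mod 41 = 33
RHS: x^3 + 40 x + 25 = 11^3 + 40*11 + 25 mod 41 = 33
LHS = RHS

Yes, on the curve


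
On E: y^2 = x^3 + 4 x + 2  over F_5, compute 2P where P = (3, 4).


Doubling: s = (3 x1^2 + a) / (2 y1)
s = (3*3^2 + 4) / (2*4) mod 5 = 2
x3 = s^2 - 2 x1 mod 5 = 2^2 - 2*3 = 3
y3 = s (x1 - x3) - y1 mod 5 = 2 * (3 - 3) - 4 = 1

2P = (3, 1)


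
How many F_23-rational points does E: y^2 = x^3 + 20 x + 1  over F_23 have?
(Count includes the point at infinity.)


For each x in F_23, count y with y^2 = x^3 + 20 x + 1 mod 23:
  x = 0: RHS = 1, y in [1, 22]  -> 2 point(s)
  x = 2: RHS = 3, y in [7, 16]  -> 2 point(s)
  x = 7: RHS = 1, y in [1, 22]  -> 2 point(s)
  x = 8: RHS = 6, y in [11, 12]  -> 2 point(s)
  x = 9: RHS = 13, y in [6, 17]  -> 2 point(s)
  x = 14: RHS = 12, y in [9, 14]  -> 2 point(s)
  x = 16: RHS = 1, y in [1, 22]  -> 2 point(s)
  x = 18: RHS = 6, y in [11, 12]  -> 2 point(s)
  x = 19: RHS = 18, y in [8, 15]  -> 2 point(s)
  x = 20: RHS = 6, y in [11, 12]  -> 2 point(s)
  x = 22: RHS = 3, y in [7, 16]  -> 2 point(s)
Affine points: 22. Add the point at infinity: total = 23.

#E(F_23) = 23


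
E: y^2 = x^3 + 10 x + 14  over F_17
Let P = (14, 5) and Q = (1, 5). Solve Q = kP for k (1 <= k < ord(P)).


Enumerate multiples of P until we hit Q = (1, 5):
  1P = (14, 5)
  2P = (10, 3)
  3P = (6, 16)
  4P = (5, 6)
  5P = (2, 5)
  6P = (1, 12)
  7P = (4, 4)
  8P = (7, 11)
  9P = (12, 3)
  10P = (9, 0)
  11P = (12, 14)
  12P = (7, 6)
  13P = (4, 13)
  14P = (1, 5)
Match found at i = 14.

k = 14


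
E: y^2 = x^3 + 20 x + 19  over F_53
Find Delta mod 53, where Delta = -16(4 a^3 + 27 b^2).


4 a^3 + 27 b^2 = 4*20^3 + 27*19^2 = 32000 + 9747 = 41747
Delta = -16 * (41747) = -667952
Delta mod 53 = 7

Delta = 7 (mod 53)


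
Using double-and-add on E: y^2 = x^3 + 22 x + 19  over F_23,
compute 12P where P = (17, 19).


k = 12 = 1100_2 (binary, LSB first: 0011)
Double-and-add from P = (17, 19):
  bit 0 = 0: acc unchanged = O
  bit 1 = 0: acc unchanged = O
  bit 2 = 1: acc = O + (20, 15) = (20, 15)
  bit 3 = 1: acc = (20, 15) + (9, 16) = (21, 6)

12P = (21, 6)


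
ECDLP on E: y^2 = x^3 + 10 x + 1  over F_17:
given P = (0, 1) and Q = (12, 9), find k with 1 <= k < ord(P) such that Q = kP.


Enumerate multiples of P until we hit Q = (12, 9):
  1P = (0, 1)
  2P = (8, 10)
  3P = (10, 9)
  4P = (9, 2)
  5P = (12, 9)
Match found at i = 5.

k = 5


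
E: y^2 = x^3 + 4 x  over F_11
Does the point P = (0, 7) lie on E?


Check whether y^2 = x^3 + 4 x + 0 (mod 11) for (x, y) = (0, 7).
LHS: y^2 = 7^2 mod 11 = 5
RHS: x^3 + 4 x + 0 = 0^3 + 4*0 + 0 mod 11 = 0
LHS != RHS

No, not on the curve


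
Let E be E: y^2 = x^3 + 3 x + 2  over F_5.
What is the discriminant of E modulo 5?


4 a^3 + 27 b^2 = 4*3^3 + 27*2^2 = 108 + 108 = 216
Delta = -16 * (216) = -3456
Delta mod 5 = 4

Delta = 4 (mod 5)


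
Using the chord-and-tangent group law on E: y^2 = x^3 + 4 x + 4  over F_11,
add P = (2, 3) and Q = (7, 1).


P != Q, so use the chord formula.
s = (y2 - y1) / (x2 - x1) = (9) / (5) mod 11 = 4
x3 = s^2 - x1 - x2 mod 11 = 4^2 - 2 - 7 = 7
y3 = s (x1 - x3) - y1 mod 11 = 4 * (2 - 7) - 3 = 10

P + Q = (7, 10)


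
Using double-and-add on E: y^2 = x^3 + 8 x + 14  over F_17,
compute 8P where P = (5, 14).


k = 8 = 1000_2 (binary, LSB first: 0001)
Double-and-add from P = (5, 14):
  bit 0 = 0: acc unchanged = O
  bit 1 = 0: acc unchanged = O
  bit 2 = 0: acc unchanged = O
  bit 3 = 1: acc = O + (2, 2) = (2, 2)

8P = (2, 2)


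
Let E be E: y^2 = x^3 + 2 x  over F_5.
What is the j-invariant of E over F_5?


Delta = -16(4 a^3 + 27 b^2) mod 5 = 3
-1728 * (4 a)^3 = -1728 * (4*2)^3 mod 5 = 4
j = 4 * 3^(-1) mod 5 = 3

j = 3 (mod 5)


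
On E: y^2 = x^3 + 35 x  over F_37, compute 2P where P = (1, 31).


Doubling: s = (3 x1^2 + a) / (2 y1)
s = (3*1^2 + 35) / (2*31) mod 37 = 3
x3 = s^2 - 2 x1 mod 37 = 3^2 - 2*1 = 7
y3 = s (x1 - x3) - y1 mod 37 = 3 * (1 - 7) - 31 = 25

2P = (7, 25)


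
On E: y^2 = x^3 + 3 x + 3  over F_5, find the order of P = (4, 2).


Compute successive multiples of P until we hit O:
  1P = (4, 2)
  2P = (3, 2)
  3P = (3, 3)
  4P = (4, 3)
  5P = O

ord(P) = 5


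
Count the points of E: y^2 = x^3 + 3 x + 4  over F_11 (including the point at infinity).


For each x in F_11, count y with y^2 = x^3 + 3 x + 4 mod 11:
  x = 0: RHS = 4, y in [2, 9]  -> 2 point(s)
  x = 4: RHS = 3, y in [5, 6]  -> 2 point(s)
  x = 5: RHS = 1, y in [1, 10]  -> 2 point(s)
  x = 7: RHS = 5, y in [4, 7]  -> 2 point(s)
  x = 8: RHS = 1, y in [1, 10]  -> 2 point(s)
  x = 9: RHS = 1, y in [1, 10]  -> 2 point(s)
  x = 10: RHS = 0, y in [0]  -> 1 point(s)
Affine points: 13. Add the point at infinity: total = 14.

#E(F_11) = 14


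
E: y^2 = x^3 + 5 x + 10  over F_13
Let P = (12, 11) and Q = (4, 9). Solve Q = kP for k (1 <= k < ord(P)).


Enumerate multiples of P until we hit Q = (4, 9):
  1P = (12, 11)
  2P = (6, 3)
  3P = (4, 4)
  4P = (0, 6)
  5P = (0, 7)
  6P = (4, 9)
Match found at i = 6.

k = 6


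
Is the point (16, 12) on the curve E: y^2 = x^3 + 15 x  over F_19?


Check whether y^2 = x^3 + 15 x + 0 (mod 19) for (x, y) = (16, 12).
LHS: y^2 = 12^2 mod 19 = 11
RHS: x^3 + 15 x + 0 = 16^3 + 15*16 + 0 mod 19 = 4
LHS != RHS

No, not on the curve


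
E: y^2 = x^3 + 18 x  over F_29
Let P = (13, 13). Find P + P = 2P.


Doubling: s = (3 x1^2 + a) / (2 y1)
s = (3*13^2 + 18) / (2*13) mod 29 = 28
x3 = s^2 - 2 x1 mod 29 = 28^2 - 2*13 = 4
y3 = s (x1 - x3) - y1 mod 29 = 28 * (13 - 4) - 13 = 7

2P = (4, 7)


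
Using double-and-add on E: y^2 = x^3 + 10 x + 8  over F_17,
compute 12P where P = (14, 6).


k = 12 = 1100_2 (binary, LSB first: 0011)
Double-and-add from P = (14, 6):
  bit 0 = 0: acc unchanged = O
  bit 1 = 0: acc unchanged = O
  bit 2 = 1: acc = O + (7, 8) = (7, 8)
  bit 3 = 1: acc = (7, 8) + (2, 6) = (0, 5)

12P = (0, 5)


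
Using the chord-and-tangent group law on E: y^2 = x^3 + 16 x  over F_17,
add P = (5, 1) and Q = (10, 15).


P != Q, so use the chord formula.
s = (y2 - y1) / (x2 - x1) = (14) / (5) mod 17 = 13
x3 = s^2 - x1 - x2 mod 17 = 13^2 - 5 - 10 = 1
y3 = s (x1 - x3) - y1 mod 17 = 13 * (5 - 1) - 1 = 0

P + Q = (1, 0)


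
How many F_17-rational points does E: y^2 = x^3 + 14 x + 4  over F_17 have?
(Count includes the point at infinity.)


For each x in F_17, count y with y^2 = x^3 + 14 x + 4 mod 17:
  x = 0: RHS = 4, y in [2, 15]  -> 2 point(s)
  x = 1: RHS = 2, y in [6, 11]  -> 2 point(s)
  x = 6: RHS = 15, y in [7, 10]  -> 2 point(s)
  x = 8: RHS = 16, y in [4, 13]  -> 2 point(s)
  x = 9: RHS = 9, y in [3, 14]  -> 2 point(s)
  x = 12: RHS = 13, y in [8, 9]  -> 2 point(s)
  x = 15: RHS = 2, y in [6, 11]  -> 2 point(s)
Affine points: 14. Add the point at infinity: total = 15.

#E(F_17) = 15


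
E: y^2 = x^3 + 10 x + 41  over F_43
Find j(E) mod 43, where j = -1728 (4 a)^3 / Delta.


Delta = -16(4 a^3 + 27 b^2) mod 43 = 19
-1728 * (4 a)^3 = -1728 * (4*10)^3 mod 43 = 1
j = 1 * 19^(-1) mod 43 = 34

j = 34 (mod 43)


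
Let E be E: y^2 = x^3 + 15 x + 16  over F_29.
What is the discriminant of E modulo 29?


4 a^3 + 27 b^2 = 4*15^3 + 27*16^2 = 13500 + 6912 = 20412
Delta = -16 * (20412) = -326592
Delta mod 29 = 6

Delta = 6 (mod 29)


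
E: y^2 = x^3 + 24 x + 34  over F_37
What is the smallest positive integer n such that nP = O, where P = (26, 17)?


Compute successive multiples of P until we hit O:
  1P = (26, 17)
  2P = (13, 8)
  3P = (23, 5)
  4P = (4, 34)
  5P = (17, 8)
  6P = (32, 14)
  7P = (7, 29)
  8P = (25, 33)
  ... (continuing to 21P)
  21P = O

ord(P) = 21


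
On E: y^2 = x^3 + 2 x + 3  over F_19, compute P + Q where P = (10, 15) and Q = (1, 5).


P != Q, so use the chord formula.
s = (y2 - y1) / (x2 - x1) = (9) / (10) mod 19 = 18
x3 = s^2 - x1 - x2 mod 19 = 18^2 - 10 - 1 = 9
y3 = s (x1 - x3) - y1 mod 19 = 18 * (10 - 9) - 15 = 3

P + Q = (9, 3)


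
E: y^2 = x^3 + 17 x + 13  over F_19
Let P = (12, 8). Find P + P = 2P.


Doubling: s = (3 x1^2 + a) / (2 y1)
s = (3*12^2 + 17) / (2*8) mod 19 = 15
x3 = s^2 - 2 x1 mod 19 = 15^2 - 2*12 = 11
y3 = s (x1 - x3) - y1 mod 19 = 15 * (12 - 11) - 8 = 7

2P = (11, 7)


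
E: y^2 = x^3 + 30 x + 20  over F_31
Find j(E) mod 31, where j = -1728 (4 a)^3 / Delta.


Delta = -16(4 a^3 + 27 b^2) mod 31 = 27
-1728 * (4 a)^3 = -1728 * (4*30)^3 mod 31 = 15
j = 15 * 27^(-1) mod 31 = 4

j = 4 (mod 31)


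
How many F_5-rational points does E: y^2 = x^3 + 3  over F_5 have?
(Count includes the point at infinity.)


For each x in F_5, count y with y^2 = x^3 + 0 x + 3 mod 5:
  x = 1: RHS = 4, y in [2, 3]  -> 2 point(s)
  x = 2: RHS = 1, y in [1, 4]  -> 2 point(s)
  x = 3: RHS = 0, y in [0]  -> 1 point(s)
Affine points: 5. Add the point at infinity: total = 6.

#E(F_5) = 6


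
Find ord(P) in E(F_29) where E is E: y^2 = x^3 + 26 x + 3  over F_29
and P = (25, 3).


Compute successive multiples of P until we hit O:
  1P = (25, 3)
  2P = (28, 18)
  3P = (1, 1)
  4P = (2, 11)
  5P = (7, 21)
  6P = (27, 28)
  7P = (10, 25)
  8P = (16, 7)
  ... (continuing to 28P)
  28P = O

ord(P) = 28


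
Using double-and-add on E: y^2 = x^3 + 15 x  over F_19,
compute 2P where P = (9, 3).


k = 2 = 10_2 (binary, LSB first: 01)
Double-and-add from P = (9, 3):
  bit 0 = 0: acc unchanged = O
  bit 1 = 1: acc = O + (7, 7) = (7, 7)

2P = (7, 7)


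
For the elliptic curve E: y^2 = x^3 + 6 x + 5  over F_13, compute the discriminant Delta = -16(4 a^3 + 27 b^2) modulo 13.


4 a^3 + 27 b^2 = 4*6^3 + 27*5^2 = 864 + 675 = 1539
Delta = -16 * (1539) = -24624
Delta mod 13 = 11

Delta = 11 (mod 13)


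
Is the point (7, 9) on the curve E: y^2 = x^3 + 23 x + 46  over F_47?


Check whether y^2 = x^3 + 23 x + 46 (mod 47) for (x, y) = (7, 9).
LHS: y^2 = 9^2 mod 47 = 34
RHS: x^3 + 23 x + 46 = 7^3 + 23*7 + 46 mod 47 = 33
LHS != RHS

No, not on the curve


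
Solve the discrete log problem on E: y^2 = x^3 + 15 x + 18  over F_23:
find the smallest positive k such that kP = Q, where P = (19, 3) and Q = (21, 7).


Enumerate multiples of P until we hit Q = (21, 7):
  1P = (19, 3)
  2P = (9, 10)
  3P = (4, 21)
  4P = (18, 5)
  5P = (13, 8)
  6P = (0, 8)
  7P = (7, 12)
  8P = (22, 5)
  9P = (8, 12)
  10P = (21, 7)
Match found at i = 10.

k = 10
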